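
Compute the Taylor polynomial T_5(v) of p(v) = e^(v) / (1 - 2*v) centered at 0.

Use 1/(1 - r) = Σ r^k on the denominator, then take the Cauchy product.
[v^0] = 1;  [v^1] = 3;  [v^2] = 13/2;  [v^3] = 79/6;  [v^4] = 211/8;  [v^5] = 6331/120.

6331*v^5/120 + 211*v^4/8 + 79*v^3/6 + 13*v^2/2 + 3*v + 1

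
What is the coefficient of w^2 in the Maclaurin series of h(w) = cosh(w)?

1/2

Differentiate repeatedly and evaluate at the center.
[w^0] = 1;  [w^1] = 0;  [w^2] = 1/2.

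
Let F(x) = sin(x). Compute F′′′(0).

-1

The coefficient of x^3 in the expansion is -1/6, so F′′′(0) = 3! * (-1/6) = -1.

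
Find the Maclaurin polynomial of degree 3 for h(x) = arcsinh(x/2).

-x^3/48 + x/2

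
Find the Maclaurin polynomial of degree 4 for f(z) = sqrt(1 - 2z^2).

f(0) = 1
f′(0) = 0
f′′(0) = -2
f′′′(0) = 0
f^(4)(0) = -12
The Taylor polynomial is Σ f^(k)(0)/k! · z^k.

-z^4/2 - z^2 + 1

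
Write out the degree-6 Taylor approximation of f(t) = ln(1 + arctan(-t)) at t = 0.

-4*t^6/45 - t^5/15 + t^4/12 - t^2/2 - t

Let u equal the inner series; expand the outer function in u and truncate.
f(0) = 0
f′(0) = -1
f′′(0) = -1
f′′′(0) = 0
f^(4)(0) = 2
f^(5)(0) = -8
f^(6)(0) = -64
Dividing each by k! gives the coefficients c_0, ..., c_6.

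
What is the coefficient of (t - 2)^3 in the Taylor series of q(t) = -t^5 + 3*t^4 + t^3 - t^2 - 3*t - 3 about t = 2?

q(2) = 11
q′(2) = 21
q′′(2) = -6
q′′′(2) = -90

-15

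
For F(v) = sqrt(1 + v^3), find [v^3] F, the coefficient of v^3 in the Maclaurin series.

1/2

Compute the successive derivatives at the expansion point and divide by k!.
F(0) = 1
F′(0) = 0
F′′(0) = 0
F′′′(0) = 3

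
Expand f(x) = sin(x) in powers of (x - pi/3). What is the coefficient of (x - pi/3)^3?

f(pi/3) = sqrt(3)/2
f′(pi/3) = 1/2
f′′(pi/3) = -sqrt(3)/2
f′′′(pi/3) = -1/2

-1/12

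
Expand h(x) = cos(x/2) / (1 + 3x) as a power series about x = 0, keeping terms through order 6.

Write out both Maclaurin series and multiply, keeping only the needed powers.
[x^0] = 1;  [x^1] = -3;  [x^2] = 71/8;  [x^3] = -213/8;  [x^4] = 30673/384;  [x^5] = -30673/128;  [x^6] = 33126839/46080.

33126839*x^6/46080 - 30673*x^5/128 + 30673*x^4/384 - 213*x^3/8 + 71*x^2/8 - 3*x + 1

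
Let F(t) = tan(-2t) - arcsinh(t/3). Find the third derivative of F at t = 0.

-431/27

Add the two expansions coefficient-wise.
From the series, [t^3] F = -431/162; multiply by 3! = 6 to get -431/27.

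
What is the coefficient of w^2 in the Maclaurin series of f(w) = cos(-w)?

[w^0] = 1;  [w^1] = 0;  [w^2] = -1/2.

-1/2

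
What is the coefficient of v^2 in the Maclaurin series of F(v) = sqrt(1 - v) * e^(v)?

-1/8

Write out both Maclaurin series and multiply, keeping only the needed powers.
F(0) = 1
F′(0) = 1/2
F′′(0) = -1/4
So c_2 = F′′(0)/2! = -1/8.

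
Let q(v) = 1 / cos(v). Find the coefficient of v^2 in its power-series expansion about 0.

Invert the denominator's series and multiply.
q(0) = 1
q′(0) = 0
q′′(0) = 1
The Taylor polynomial is Σ q^(k)(0)/k! · v^k.

1/2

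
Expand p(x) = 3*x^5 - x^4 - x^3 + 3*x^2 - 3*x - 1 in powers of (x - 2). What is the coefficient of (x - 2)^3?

111

p(2) = 77
p′(2) = 205
p′′(2) = 426
p′′′(2) = 666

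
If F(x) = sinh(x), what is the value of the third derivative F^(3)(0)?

1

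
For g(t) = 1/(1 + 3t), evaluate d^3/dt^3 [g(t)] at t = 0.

The coefficient of t^3 in the expansion is -27, so g′′′(0) = 3! * (-27) = -162.

-162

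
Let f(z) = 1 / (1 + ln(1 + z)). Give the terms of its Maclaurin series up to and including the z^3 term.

-7*z^3/3 + 3*z^2/2 - z + 1

Write 1/(1+u) = 1 - u + u^2 - u^3 + ... and substitute the series for u.
[z^0] = 1;  [z^1] = -1;  [z^2] = 3/2;  [z^3] = -7/3.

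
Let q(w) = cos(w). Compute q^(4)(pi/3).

The coefficient of (w - pi/3)^4 in the expansion is 1/48, so q^(4)(pi/3) = 4! * (1/48) = 1/2.

1/2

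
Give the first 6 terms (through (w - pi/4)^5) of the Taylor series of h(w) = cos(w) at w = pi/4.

-sqrt(2)*(w - pi/4)^5/240 + sqrt(2)*(w - pi/4)^4/48 + sqrt(2)*(w - pi/4)^3/12 - sqrt(2)*(w - pi/4)^2/4 - sqrt(2)*(w - pi/4)/2 + sqrt(2)/2

h(pi/4) = sqrt(2)/2
h′(pi/4) = -sqrt(2)/2
h′′(pi/4) = -sqrt(2)/2
h′′′(pi/4) = sqrt(2)/2
h^(4)(pi/4) = sqrt(2)/2
h^(5)(pi/4) = -sqrt(2)/2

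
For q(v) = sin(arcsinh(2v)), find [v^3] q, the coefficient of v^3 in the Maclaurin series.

-8/3

Compose series: expand the inner function first, then feed it into the outer expansion.
q(0) = 0
q′(0) = 2
q′′(0) = 0
q′′′(0) = -16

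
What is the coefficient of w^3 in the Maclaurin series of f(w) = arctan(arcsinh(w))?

-1/2

Plug the Maclaurin series of the inner function into that of the outer and collect terms.
[w^0] = 0;  [w^1] = 1;  [w^2] = 0;  [w^3] = -1/2.
So c_3 = f′′′(0)/3! = -1/2.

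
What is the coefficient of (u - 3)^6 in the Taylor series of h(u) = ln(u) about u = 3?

h(3) = ln(3)
h′(3) = 1/3
h′′(3) = -1/9
h′′′(3) = 2/27
h^(4)(3) = -2/27
h^(5)(3) = 8/81
h^(6)(3) = -40/243
The Taylor polynomial is Σ h^(k)(3)/k! · (u - 3)^k.

-1/4374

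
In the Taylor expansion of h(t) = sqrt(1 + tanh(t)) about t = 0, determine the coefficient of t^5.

121/3840

Compose series: expand the inner function first, then feed it into the outer expansion.
[t^0] = 1;  [t^1] = 1/2;  [t^2] = -1/8;  [t^3] = -5/48;  [t^4] = 17/384;  [t^5] = 121/3840.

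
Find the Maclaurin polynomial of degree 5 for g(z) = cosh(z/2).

z^4/384 + z^2/8 + 1

Apply the Taylor formula c_k = f^(k)(a)/k!.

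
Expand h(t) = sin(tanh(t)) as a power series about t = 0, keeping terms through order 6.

37*t^5/120 - t^3/2 + t

Substitute the inner expansion into the outer series and collect powers.
h(0) = 0
h′(0) = 1
h′′(0) = 0
h′′′(0) = -3
h^(4)(0) = 0
h^(5)(0) = 37
h^(6)(0) = 0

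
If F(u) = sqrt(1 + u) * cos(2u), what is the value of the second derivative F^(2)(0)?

-17/4

Take the Cauchy product of the two expansions.
The coefficient of u^2 in the expansion is -17/8, so F′′(0) = 2! * (-17/8) = -17/4.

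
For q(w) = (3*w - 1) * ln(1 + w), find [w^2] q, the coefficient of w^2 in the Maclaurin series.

Distribute the polynomial across the series and collect like powers.
q(0) = 0
q′(0) = -1
q′′(0) = 7

7/2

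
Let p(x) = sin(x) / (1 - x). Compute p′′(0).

Use 1/(1 - r) = Σ r^k on the denominator, then take the Cauchy product.
The coefficient of x^2 in the expansion is 1, so p′′(0) = 2! * (1) = 2.

2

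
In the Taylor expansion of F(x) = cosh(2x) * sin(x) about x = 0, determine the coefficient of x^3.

11/6

Take the Cauchy product of the two expansions.
F(0) = 0
F′(0) = 1
F′′(0) = 0
F′′′(0) = 11
So c_3 = F′′′(0)/3! = 11/6.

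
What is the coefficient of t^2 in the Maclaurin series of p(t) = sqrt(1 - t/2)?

Compute the successive derivatives at the expansion point and divide by k!.
p(0) = 1
p′(0) = -1/4
p′′(0) = -1/16
So c_2 = p′′(0)/2! = -1/32.

-1/32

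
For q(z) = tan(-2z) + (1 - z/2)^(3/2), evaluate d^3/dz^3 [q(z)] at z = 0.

Expand each term separately and add.
The coefficient of z^3 in the expansion is -1021/384, so q′′′(0) = 3! * (-1021/384) = -1021/64.

-1021/64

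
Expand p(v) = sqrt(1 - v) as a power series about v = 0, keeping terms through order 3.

Use the known series and substitute for the argument.
p(0) = 1
p′(0) = -1/2
p′′(0) = -1/4
p′′′(0) = -3/8
Dividing each by k! gives the coefficients c_0, ..., c_3.

-v^3/16 - v^2/8 - v/2 + 1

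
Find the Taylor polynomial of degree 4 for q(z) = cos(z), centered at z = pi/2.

(z - pi/2)^3/6 - (z - pi/2)

q(pi/2) = 0
q′(pi/2) = -1
q′′(pi/2) = 0
q′′′(pi/2) = 1
q^(4)(pi/2) = 0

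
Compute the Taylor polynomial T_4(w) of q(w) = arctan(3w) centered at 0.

Compute the successive derivatives at the expansion point and divide by k!.
q(0) = 0
q′(0) = 3
q′′(0) = 0
q′′′(0) = -54
q^(4)(0) = 0

-9*w^3 + 3*w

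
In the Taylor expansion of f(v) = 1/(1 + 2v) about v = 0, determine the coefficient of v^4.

16

Use the known series and substitute for the argument.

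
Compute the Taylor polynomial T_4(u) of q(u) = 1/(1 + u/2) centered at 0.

q(0) = 1
q′(0) = -1/2
q′′(0) = 1/2
q′′′(0) = -3/4
q^(4)(0) = 3/2
Dividing each by k! gives the coefficients c_0, ..., c_4.

u^4/16 - u^3/8 + u^2/4 - u/2 + 1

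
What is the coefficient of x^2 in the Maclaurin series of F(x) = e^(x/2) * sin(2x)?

Multiply the two series term by term and collect like powers.
F(0) = 0
F′(0) = 2
F′′(0) = 2

1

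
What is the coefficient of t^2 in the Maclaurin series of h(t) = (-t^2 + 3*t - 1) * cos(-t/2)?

Shift and add copies of the series according to the polynomial's terms.
So c_2 = h′′(0)/2! = -7/8.

-7/8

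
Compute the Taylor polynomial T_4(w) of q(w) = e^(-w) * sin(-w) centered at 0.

Multiply the two series term by term and collect like powers.
q(0) = 0
q′(0) = -1
q′′(0) = 2
q′′′(0) = -2
q^(4)(0) = 0
The Taylor polynomial is Σ q^(k)(0)/k! · w^k.

-w^3/3 + w^2 - w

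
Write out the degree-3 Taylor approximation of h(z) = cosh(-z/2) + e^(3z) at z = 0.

9*z^3/2 + 37*z^2/8 + 3*z + 2

Combine the two series term by term.
h(0) = 2
h′(0) = 3
h′′(0) = 37/4
h′′′(0) = 27
Then c_k = h^(k)(0)/k! gives each Taylor coefficient.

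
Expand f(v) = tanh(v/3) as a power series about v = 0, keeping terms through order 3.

Use the known series and substitute for the argument.
f(0) = 0
f′(0) = 1/3
f′′(0) = 0
f′′′(0) = -2/27

-v^3/81 + v/3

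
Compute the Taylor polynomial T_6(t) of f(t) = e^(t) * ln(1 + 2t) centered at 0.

-53*t^6/9 + 209*t^5/60 - 2*t^4 + 5*t^3/3 + 2*t

Take the Cauchy product of the two expansions.
f(0) = 0
f′(0) = 2
f′′(0) = 0
f′′′(0) = 10
f^(4)(0) = -48
f^(5)(0) = 418
f^(6)(0) = -4240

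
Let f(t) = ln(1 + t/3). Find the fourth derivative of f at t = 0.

-2/27

The coefficient of t^4 in the expansion is -1/324, so f^(4)(0) = 4! * (-1/324) = -2/27.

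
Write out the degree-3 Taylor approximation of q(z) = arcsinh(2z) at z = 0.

Use the known series and substitute for the argument.
q(0) = 0
q′(0) = 2
q′′(0) = 0
q′′′(0) = -8
Then c_k = q^(k)(0)/k! gives each Taylor coefficient.

-4*z^3/3 + 2*z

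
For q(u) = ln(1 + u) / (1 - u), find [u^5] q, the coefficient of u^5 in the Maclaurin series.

47/60

Use 1/(1 - r) = Σ r^k on the denominator, then take the Cauchy product.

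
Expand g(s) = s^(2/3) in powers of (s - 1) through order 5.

14*(s - 1)^5/729 - 7*(s - 1)^4/243 + 4*(s - 1)^3/81 - (s - 1)^2/9 + 2*(s - 1)/3 + 1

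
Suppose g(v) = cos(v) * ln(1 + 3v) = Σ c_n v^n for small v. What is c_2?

-9/2

Multiply the two series term by term and collect like powers.
g(0) = 0
g′(0) = 3
g′′(0) = -9
Then c_k = g^(k)(0)/k! gives each Taylor coefficient.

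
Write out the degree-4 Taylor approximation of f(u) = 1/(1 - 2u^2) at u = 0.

4*u^4 + 2*u^2 + 1

Use the known series and substitute for the argument.
f(0) = 1
f′(0) = 0
f′′(0) = 4
f′′′(0) = 0
f^(4)(0) = 96
The Taylor polynomial is Σ f^(k)(0)/k! · u^k.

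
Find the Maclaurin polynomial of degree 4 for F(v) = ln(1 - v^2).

-v^4/2 - v^2

[v^0] = 0;  [v^1] = 0;  [v^2] = -1;  [v^3] = 0;  [v^4] = -1/2.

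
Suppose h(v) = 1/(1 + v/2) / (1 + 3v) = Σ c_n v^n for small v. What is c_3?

Expand each factor separately, then convolve coefficients.
[v^0] = 1;  [v^1] = -7/2;  [v^2] = 43/4;  [v^3] = -259/8.
So c_3 = h′′′(0)/3! = -259/8.

-259/8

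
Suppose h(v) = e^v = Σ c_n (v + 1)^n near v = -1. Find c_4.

Use the known series and substitute for the argument.
[(v + 1)^0] = e^(-1);  [(v + 1)^1] = e^(-1);  [(v + 1)^2] = e^(-1)/2;  [(v + 1)^3] = e^(-1)/6;  [(v + 1)^4] = e^(-1)/24.

e^(-1)/24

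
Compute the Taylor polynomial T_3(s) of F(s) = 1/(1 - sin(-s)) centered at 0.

Substitute the inner expansion into the outer series and collect powers.
F(0) = 1
F′(0) = -1
F′′(0) = 2
F′′′(0) = -5
Then c_k = F^(k)(0)/k! gives each Taylor coefficient.

-5*s^3/6 + s^2 - s + 1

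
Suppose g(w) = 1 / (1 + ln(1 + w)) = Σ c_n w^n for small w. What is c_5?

Use the geometric series for the reciprocal, then substitute.
[w^0] = 1;  [w^1] = -1;  [w^2] = 3/2;  [w^3] = -7/3;  [w^4] = 11/3;  [w^5] = -347/60.

-347/60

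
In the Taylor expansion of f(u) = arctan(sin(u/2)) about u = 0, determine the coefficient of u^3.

Substitute the inner expansion into the outer series and collect powers.
f(0) = 0
f′(0) = 1/2
f′′(0) = 0
f′′′(0) = -3/8

-1/16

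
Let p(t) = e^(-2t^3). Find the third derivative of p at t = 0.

-12

From the series, [t^3] p = -2; multiply by 3! = 6 to get -12.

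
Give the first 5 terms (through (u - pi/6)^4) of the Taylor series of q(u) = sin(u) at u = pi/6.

(u - pi/6)^4/48 - sqrt(3)*(u - pi/6)^3/12 - (u - pi/6)^2/4 + sqrt(3)*(u - pi/6)/2 + 1/2

q(pi/6) = 1/2
q′(pi/6) = sqrt(3)/2
q′′(pi/6) = -1/2
q′′′(pi/6) = -sqrt(3)/2
q^(4)(pi/6) = 1/2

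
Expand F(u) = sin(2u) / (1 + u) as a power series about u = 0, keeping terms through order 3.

Multiply the two series term by term and collect like powers.
[u^0] = 0;  [u^1] = 2;  [u^2] = -2;  [u^3] = 2/3.

2*u^3/3 - 2*u^2 + 2*u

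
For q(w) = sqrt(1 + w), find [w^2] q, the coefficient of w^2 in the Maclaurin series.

Use the known series and substitute for the argument.
[w^0] = 1;  [w^1] = 1/2;  [w^2] = -1/8.
So c_2 = q′′(0)/2! = -1/8.

-1/8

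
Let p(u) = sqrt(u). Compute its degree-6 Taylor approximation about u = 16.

-21*(u - 16)^6/4294967296 + 7*(u - 16)^5/67108864 - 5*(u - 16)^4/2097152 + (u - 16)^3/16384 - (u - 16)^2/512 + (u - 16)/8 + 4

Differentiate repeatedly and evaluate at the center.
p(16) = 4
p′(16) = 1/8
p′′(16) = -1/256
p′′′(16) = 3/8192
p^(4)(16) = -15/262144
p^(5)(16) = 105/8388608
p^(6)(16) = -945/268435456
Dividing each by k! gives the coefficients c_0, ..., c_6.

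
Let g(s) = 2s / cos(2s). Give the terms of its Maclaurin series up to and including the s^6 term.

Divide the numerator series by the denominator series (power-series long division).
g(0) = 0
g′(0) = 2
g′′(0) = 0
g′′′(0) = 24
g^(4)(0) = 0
g^(5)(0) = 800
g^(6)(0) = 0

20*s^5/3 + 4*s^3 + 2*s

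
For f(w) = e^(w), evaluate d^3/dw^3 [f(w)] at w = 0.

1

The coefficient of w^3 in the expansion is 1/6, so f′′′(0) = 3! * (1/6) = 1.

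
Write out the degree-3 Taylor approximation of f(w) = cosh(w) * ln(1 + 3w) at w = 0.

21*w^3/2 - 9*w^2/2 + 3*w

Take the Cauchy product of the two expansions.
f(0) = 0
f′(0) = 3
f′′(0) = -9
f′′′(0) = 63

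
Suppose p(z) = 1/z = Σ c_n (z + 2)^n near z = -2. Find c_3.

p(-2) = -1/2
p′(-2) = -1/4
p′′(-2) = -1/4
p′′′(-2) = -3/8
The Taylor polynomial is Σ p^(k)(-2)/k! · (z + 2)^k.

-1/16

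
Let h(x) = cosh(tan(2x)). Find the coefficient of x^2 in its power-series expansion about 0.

2

Substitute the inner expansion into the outer series and collect powers.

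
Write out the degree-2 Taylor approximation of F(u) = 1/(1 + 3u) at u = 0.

9*u^2 - 3*u + 1

F(0) = 1
F′(0) = -3
F′′(0) = 18
The Taylor polynomial is Σ F^(k)(0)/k! · u^k.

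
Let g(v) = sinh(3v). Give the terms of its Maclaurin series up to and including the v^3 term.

9*v^3/2 + 3*v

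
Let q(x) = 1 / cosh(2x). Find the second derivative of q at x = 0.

-4

Divide the numerator series by the denominator series (power-series long division).
The coefficient of x^2 in the expansion is -2, so q′′(0) = 2! * (-2) = -4.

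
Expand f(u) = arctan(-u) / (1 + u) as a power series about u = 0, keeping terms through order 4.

Write out both Maclaurin series and multiply, keeping only the needed powers.
f(0) = 0
f′(0) = -1
f′′(0) = 2
f′′′(0) = -4
f^(4)(0) = 16

2*u^4/3 - 2*u^3/3 + u^2 - u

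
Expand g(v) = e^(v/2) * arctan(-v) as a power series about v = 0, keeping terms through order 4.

7*v^4/48 + 5*v^3/24 - v^2/2 - v

Multiply the two series term by term and collect like powers.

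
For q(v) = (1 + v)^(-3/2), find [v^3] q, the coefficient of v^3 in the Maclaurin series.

Use the known series and substitute for the argument.
q(0) = 1
q′(0) = -3/2
q′′(0) = 15/4
q′′′(0) = -105/8
The Taylor polynomial is Σ q^(k)(0)/k! · v^k.

-35/16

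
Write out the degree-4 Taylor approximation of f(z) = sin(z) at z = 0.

-z^3/6 + z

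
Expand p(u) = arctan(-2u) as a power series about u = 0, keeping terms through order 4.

8*u^3/3 - 2*u

p(0) = 0
p′(0) = -2
p′′(0) = 0
p′′′(0) = 16
p^(4)(0) = 0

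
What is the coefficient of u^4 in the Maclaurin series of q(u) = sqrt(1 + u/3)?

[u^0] = 1;  [u^1] = 1/6;  [u^2] = -1/72;  [u^3] = 1/432;  [u^4] = -5/10368.

-5/10368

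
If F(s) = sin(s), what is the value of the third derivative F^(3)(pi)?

1

From the series, [(s - pi)^3] F = 1/6; multiply by 3! = 6 to get 1.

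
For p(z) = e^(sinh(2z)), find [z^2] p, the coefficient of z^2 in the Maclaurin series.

2

Compose series: expand the inner function first, then feed it into the outer expansion.
p(0) = 1
p′(0) = 2
p′′(0) = 4
So c_2 = p′′(0)/2! = 2.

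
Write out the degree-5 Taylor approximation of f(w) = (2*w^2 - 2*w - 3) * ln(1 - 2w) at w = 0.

328*w^5/15 + 40*w^4/3 + 8*w^3 + 10*w^2 + 6*w

Distribute the polynomial across the series and collect like powers.
f(0) = 0
f′(0) = 6
f′′(0) = 20
f′′′(0) = 48
f^(4)(0) = 320
f^(5)(0) = 2624
Dividing each by k! gives the coefficients c_0, ..., c_5.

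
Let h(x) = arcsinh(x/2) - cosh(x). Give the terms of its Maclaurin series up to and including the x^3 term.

-x^3/48 - x^2/2 + x/2 - 1

Expand each term separately and add.
h(0) = -1
h′(0) = 1/2
h′′(0) = -1
h′′′(0) = -1/8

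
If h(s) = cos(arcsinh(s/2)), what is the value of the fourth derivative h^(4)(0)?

Plug the Maclaurin series of the inner function into that of the outer and collect terms.
The coefficient of s^4 in the expansion is 5/384, so h^(4)(0) = 4! * (5/384) = 5/16.

5/16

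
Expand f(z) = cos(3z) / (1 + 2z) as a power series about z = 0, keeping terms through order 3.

z^3 - z^2/2 - 2*z + 1

Write out both Maclaurin series and multiply, keeping only the needed powers.
[z^0] = 1;  [z^1] = -2;  [z^2] = -1/2;  [z^3] = 1.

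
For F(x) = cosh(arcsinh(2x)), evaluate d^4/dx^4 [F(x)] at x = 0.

-48

Let u equal the inner series; expand the outer function in u and truncate.
From the series, [x^4] F = -2; multiply by 4! = 24 to get -48.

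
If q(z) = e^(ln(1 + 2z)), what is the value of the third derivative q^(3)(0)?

Plug the Maclaurin series of the inner function into that of the outer and collect terms.
The coefficient of z^3 in the expansion is 0, so q′′′(0) = 3! * (0) = 0.

0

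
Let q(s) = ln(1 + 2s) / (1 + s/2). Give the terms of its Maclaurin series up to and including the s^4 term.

Multiply the two series term by term and collect like powers.
[s^0] = 0;  [s^1] = 2;  [s^2] = -3;  [s^3] = 25/6;  [s^4] = -73/12.

-73*s^4/12 + 25*s^3/6 - 3*s^2 + 2*s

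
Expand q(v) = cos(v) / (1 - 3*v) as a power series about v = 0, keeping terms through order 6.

495989*v^6/720 + 1837*v^5/8 + 1837*v^4/24 + 51*v^3/2 + 17*v^2/2 + 3*v + 1

Use 1/(1 - r) = Σ r^k on the denominator, then take the Cauchy product.
q(0) = 1
q′(0) = 3
q′′(0) = 17
q′′′(0) = 153
q^(4)(0) = 1837
q^(5)(0) = 27555
q^(6)(0) = 495989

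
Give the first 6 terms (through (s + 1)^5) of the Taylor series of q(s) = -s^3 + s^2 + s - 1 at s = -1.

-(s + 1)^3 + 4*(s + 1)^2 - 4*(s + 1)

q(-1) = 0
q′(-1) = -4
q′′(-1) = 8
q′′′(-1) = -6
q^(4)(-1) = 0
q^(5)(-1) = 0
Dividing each by k! gives the coefficients c_0, ..., c_5.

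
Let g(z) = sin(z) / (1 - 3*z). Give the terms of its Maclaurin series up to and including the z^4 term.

Expand 1/(denominator) as a geometric series and multiply by the numerator's series.
g(0) = 0
g′(0) = 1
g′′(0) = 6
g′′′(0) = 53
g^(4)(0) = 636
Then c_k = g^(k)(0)/k! gives each Taylor coefficient.

53*z^4/2 + 53*z^3/6 + 3*z^2 + z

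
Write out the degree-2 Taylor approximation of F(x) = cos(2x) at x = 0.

[x^0] = 1;  [x^1] = 0;  [x^2] = -2.

1 - 2*x^2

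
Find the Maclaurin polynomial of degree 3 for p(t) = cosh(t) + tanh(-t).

Add the two expansions coefficient-wise.

t^3/3 + t^2/2 - t + 1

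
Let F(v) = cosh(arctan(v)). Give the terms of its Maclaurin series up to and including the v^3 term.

v^2/2 + 1

Let u equal the inner series; expand the outer function in u and truncate.
F(0) = 1
F′(0) = 0
F′′(0) = 1
F′′′(0) = 0
The Taylor polynomial is Σ F^(k)(0)/k! · v^k.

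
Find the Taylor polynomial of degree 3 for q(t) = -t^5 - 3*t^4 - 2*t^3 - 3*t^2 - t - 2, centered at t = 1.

-24*(t - 1)^3 - 37*(t - 1)^2 - 30*(t - 1) - 12

[(t - 1)^0] = -12;  [(t - 1)^1] = -30;  [(t - 1)^2] = -37;  [(t - 1)^3] = -24.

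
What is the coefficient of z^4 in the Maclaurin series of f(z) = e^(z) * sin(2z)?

-1

Write out both Maclaurin series and multiply, keeping only the needed powers.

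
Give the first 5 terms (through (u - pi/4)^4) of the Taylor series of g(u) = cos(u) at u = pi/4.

Apply the Taylor formula c_k = f^(k)(a)/k!.
[(u - pi/4)^0] = sqrt(2)/2;  [(u - pi/4)^1] = -sqrt(2)/2;  [(u - pi/4)^2] = -sqrt(2)/4;  [(u - pi/4)^3] = sqrt(2)/12;  [(u - pi/4)^4] = sqrt(2)/48.

sqrt(2)*(u - pi/4)^4/48 + sqrt(2)*(u - pi/4)^3/12 - sqrt(2)*(u - pi/4)^2/4 - sqrt(2)*(u - pi/4)/2 + sqrt(2)/2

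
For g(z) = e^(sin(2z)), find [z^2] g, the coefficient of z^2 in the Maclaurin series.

Substitute the inner expansion into the outer series and collect powers.

2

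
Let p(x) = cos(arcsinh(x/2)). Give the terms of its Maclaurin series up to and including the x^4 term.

Plug the Maclaurin series of the inner function into that of the outer and collect terms.

5*x^4/384 - x^2/8 + 1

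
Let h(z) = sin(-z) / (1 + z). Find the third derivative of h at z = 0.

Take the Cauchy product of the two expansions.
The coefficient of z^3 in the expansion is -5/6, so h′′′(0) = 3! * (-5/6) = -5.

-5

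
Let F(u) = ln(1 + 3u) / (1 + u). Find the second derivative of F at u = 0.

Write out both Maclaurin series and multiply, keeping only the needed powers.
From the series, [u^2] F = -15/2; multiply by 2! = 2 to get -15.

-15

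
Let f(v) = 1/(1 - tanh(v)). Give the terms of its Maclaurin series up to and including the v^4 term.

v^4/3 + 2*v^3/3 + v^2 + v + 1

Compose series: expand the inner function first, then feed it into the outer expansion.
f(0) = 1
f′(0) = 1
f′′(0) = 2
f′′′(0) = 4
f^(4)(0) = 8
The Taylor polynomial is Σ f^(k)(0)/k! · v^k.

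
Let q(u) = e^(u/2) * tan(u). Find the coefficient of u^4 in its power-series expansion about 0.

Take the Cauchy product of the two expansions.

3/16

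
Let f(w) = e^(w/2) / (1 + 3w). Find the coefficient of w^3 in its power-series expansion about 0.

-1097/48

Expand each factor separately, then convolve coefficients.
f(0) = 1
f′(0) = -5/2
f′′(0) = 61/4
f′′′(0) = -1097/8
So c_3 = f′′′(0)/3! = -1097/48.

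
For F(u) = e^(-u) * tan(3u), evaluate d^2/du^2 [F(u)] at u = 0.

Multiply the two series term by term and collect like powers.
The coefficient of u^2 in the expansion is -3, so F′′(0) = 2! * (-3) = -6.

-6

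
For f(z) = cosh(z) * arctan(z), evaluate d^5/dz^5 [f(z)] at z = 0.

9

Take the Cauchy product of the two expansions.
The coefficient of z^5 in the expansion is 3/40, so f^(5)(0) = 5! * (3/40) = 9.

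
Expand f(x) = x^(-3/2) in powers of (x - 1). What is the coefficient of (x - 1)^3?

-35/16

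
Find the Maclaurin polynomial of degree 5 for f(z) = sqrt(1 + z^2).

-z^4/8 + z^2/2 + 1

Use the known series and substitute for the argument.
[z^0] = 1;  [z^1] = 0;  [z^2] = 1/2;  [z^3] = 0;  [z^4] = -1/8;  [z^5] = 0.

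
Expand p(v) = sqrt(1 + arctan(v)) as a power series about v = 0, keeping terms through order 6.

Plug the Maclaurin series of the inner function into that of the outer and collect terms.
p(0) = 1
p′(0) = 1/2
p′′(0) = -1/4
p′′′(0) = -5/8
p^(4)(0) = 17/16
p^(5)(0) = 249/32
p^(6)(0) = -1489/64

-1489*v^6/46080 + 83*v^5/1280 + 17*v^4/384 - 5*v^3/48 - v^2/8 + v/2 + 1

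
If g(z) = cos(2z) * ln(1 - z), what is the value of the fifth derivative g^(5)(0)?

Expand each factor separately, then convolve coefficients.
From the series, [z^5] g = -1/5; multiply by 5! = 120 to get -24.

-24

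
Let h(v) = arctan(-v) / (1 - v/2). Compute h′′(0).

Multiply the two series term by term and collect like powers.
The coefficient of v^2 in the expansion is -1/2, so h′′(0) = 2! * (-1/2) = -1.

-1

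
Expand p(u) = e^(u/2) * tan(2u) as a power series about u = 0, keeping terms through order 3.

35*u^3/12 + u^2 + 2*u

Take the Cauchy product of the two expansions.
p(0) = 0
p′(0) = 2
p′′(0) = 2
p′′′(0) = 35/2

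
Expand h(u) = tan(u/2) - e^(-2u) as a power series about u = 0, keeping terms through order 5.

Expand each term separately and add.
[u^0] = -1;  [u^1] = 5/2;  [u^2] = -2;  [u^3] = 11/8;  [u^4] = -2/3;  [u^5] = 13/48.

13*u^5/48 - 2*u^4/3 + 11*u^3/8 - 2*u^2 + 5*u/2 - 1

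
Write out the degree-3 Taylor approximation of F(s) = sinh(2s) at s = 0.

F(0) = 0
F′(0) = 2
F′′(0) = 0
F′′′(0) = 8

4*s^3/3 + 2*s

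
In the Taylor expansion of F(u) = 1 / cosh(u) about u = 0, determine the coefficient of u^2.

-1/2

Write the quotient as an unknown series and match coefficients against numerator = denominator · series.
[u^0] = 1;  [u^1] = 0;  [u^2] = -1/2.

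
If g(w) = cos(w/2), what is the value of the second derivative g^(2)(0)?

Differentiate repeatedly and evaluate at the center.
From the series, [w^2] g = -1/8; multiply by 2! = 2 to get -1/4.

-1/4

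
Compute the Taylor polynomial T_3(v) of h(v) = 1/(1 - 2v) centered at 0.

8*v^3 + 4*v^2 + 2*v + 1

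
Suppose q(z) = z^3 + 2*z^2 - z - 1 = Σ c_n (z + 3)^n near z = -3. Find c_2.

-7

[(z + 3)^0] = -7;  [(z + 3)^1] = 14;  [(z + 3)^2] = -7.
So c_2 = q′′(-3)/2! = -7.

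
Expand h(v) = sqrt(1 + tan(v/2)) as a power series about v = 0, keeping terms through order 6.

Substitute the inner expansion into the outer series and collect powers.
h(0) = 1
h′(0) = 1/4
h′′(0) = -1/16
h′′′(0) = 11/64
h^(4)(0) = -47/256
h^(5)(0) = 601/1024
h^(6)(0) = -5521/4096

-5521*v^6/2949120 + 601*v^5/122880 - 47*v^4/6144 + 11*v^3/384 - v^2/32 + v/4 + 1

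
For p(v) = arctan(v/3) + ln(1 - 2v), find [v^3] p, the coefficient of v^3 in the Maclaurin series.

Expand each term separately and add.
p(0) = 0
p′(0) = -5/3
p′′(0) = -4
p′′′(0) = -434/27

-217/81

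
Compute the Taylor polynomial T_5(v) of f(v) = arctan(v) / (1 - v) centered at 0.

13*v^5/15 + 2*v^4/3 + 2*v^3/3 + v^2 + v

Expand 1/(denominator) as a geometric series and multiply by the numerator's series.
[v^0] = 0;  [v^1] = 1;  [v^2] = 1;  [v^3] = 2/3;  [v^4] = 2/3;  [v^5] = 13/15.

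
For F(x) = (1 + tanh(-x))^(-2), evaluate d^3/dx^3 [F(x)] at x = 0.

Let u equal the inner series; expand the outer function in u and truncate.
From the series, [x^3] F = 10/3; multiply by 3! = 6 to get 20.

20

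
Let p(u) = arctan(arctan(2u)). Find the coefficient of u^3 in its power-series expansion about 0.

Compose series: expand the inner function first, then feed it into the outer expansion.
p(0) = 0
p′(0) = 2
p′′(0) = 0
p′′′(0) = -32
So c_3 = p′′′(0)/3! = -16/3.

-16/3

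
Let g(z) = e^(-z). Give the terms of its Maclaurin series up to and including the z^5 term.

Compute the successive derivatives at the expansion point and divide by k!.
[z^0] = 1;  [z^1] = -1;  [z^2] = 1/2;  [z^3] = -1/6;  [z^4] = 1/24;  [z^5] = -1/120.

-z^5/120 + z^4/24 - z^3/6 + z^2/2 - z + 1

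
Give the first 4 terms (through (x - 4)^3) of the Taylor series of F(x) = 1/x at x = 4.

Compute the successive derivatives at the expansion point and divide by k!.

-(x - 4)^3/256 + (x - 4)^2/64 - (x - 4)/16 + 1/4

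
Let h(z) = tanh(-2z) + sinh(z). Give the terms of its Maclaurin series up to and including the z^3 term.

17*z^3/6 - z

Add the two expansions coefficient-wise.
h(0) = 0
h′(0) = -1
h′′(0) = 0
h′′′(0) = 17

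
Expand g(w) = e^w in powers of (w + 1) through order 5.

g(-1) = e^(-1)
g′(-1) = e^(-1)
g′′(-1) = e^(-1)
g′′′(-1) = e^(-1)
g^(4)(-1) = e^(-1)
g^(5)(-1) = e^(-1)

(w + 1)^5*e^(-1)/120 + (w + 1)^4*e^(-1)/24 + (w + 1)^3*e^(-1)/6 + (w + 1)^2*e^(-1)/2 + (w + 1)*e^(-1) + e^(-1)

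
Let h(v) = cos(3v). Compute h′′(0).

Differentiate repeatedly and evaluate at the center.
The coefficient of v^2 in the expansion is -9/2, so h′′(0) = 2! * (-9/2) = -9.

-9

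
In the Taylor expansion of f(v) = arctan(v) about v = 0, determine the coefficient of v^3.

-1/3

Compute the successive derivatives at the expansion point and divide by k!.
f(0) = 0
f′(0) = 1
f′′(0) = 0
f′′′(0) = -2
The Taylor polynomial is Σ f^(k)(0)/k! · v^k.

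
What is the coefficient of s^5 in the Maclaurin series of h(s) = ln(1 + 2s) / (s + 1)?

256/15

Use 1/(1 - r) = Σ r^k on the denominator, then take the Cauchy product.
h(0) = 0
h′(0) = 2
h′′(0) = -8
h′′′(0) = 40
h^(4)(0) = -256
h^(5)(0) = 2048
The Taylor polynomial is Σ h^(k)(0)/k! · s^k.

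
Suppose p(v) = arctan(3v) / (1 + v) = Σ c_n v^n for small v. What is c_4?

6

Multiply the two series term by term and collect like powers.
p(0) = 0
p′(0) = 3
p′′(0) = -6
p′′′(0) = -36
p^(4)(0) = 144
Dividing each by k! gives the coefficients c_0, ..., c_4.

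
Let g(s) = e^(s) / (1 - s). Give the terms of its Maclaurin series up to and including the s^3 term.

8*s^3/3 + 5*s^2/2 + 2*s + 1

Expand 1/(denominator) as a geometric series and multiply by the numerator's series.
g(0) = 1
g′(0) = 2
g′′(0) = 5
g′′′(0) = 16
Dividing each by k! gives the coefficients c_0, ..., c_3.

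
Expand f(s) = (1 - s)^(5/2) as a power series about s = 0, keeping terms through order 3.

f(0) = 1
f′(0) = -5/2
f′′(0) = 15/4
f′′′(0) = -15/8
The Taylor polynomial is Σ f^(k)(0)/k! · s^k.

-5*s^3/16 + 15*s^2/8 - 5*s/2 + 1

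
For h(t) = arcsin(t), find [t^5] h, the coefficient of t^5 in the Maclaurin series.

3/40

Use the known series and substitute for the argument.
h(0) = 0
h′(0) = 1
h′′(0) = 0
h′′′(0) = 1
h^(4)(0) = 0
h^(5)(0) = 9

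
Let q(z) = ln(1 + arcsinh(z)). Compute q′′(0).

-1

Substitute the inner expansion into the outer series and collect powers.
The coefficient of z^2 in the expansion is -1/2, so q′′(0) = 2! * (-1/2) = -1.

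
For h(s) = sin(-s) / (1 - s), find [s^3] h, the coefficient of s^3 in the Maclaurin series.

-5/6

Multiply the numerator's expansion by the denominator's geometric series.
h(0) = 0
h′(0) = -1
h′′(0) = -2
h′′′(0) = -5
Dividing each by k! gives the coefficients c_0, ..., c_3.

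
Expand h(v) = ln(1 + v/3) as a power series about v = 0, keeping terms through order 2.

-v^2/18 + v/3

Apply the Taylor formula c_k = f^(k)(a)/k!.
h(0) = 0
h′(0) = 1/3
h′′(0) = -1/9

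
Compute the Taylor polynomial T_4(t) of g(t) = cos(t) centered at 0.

t^4/24 - t^2/2 + 1

g(0) = 1
g′(0) = 0
g′′(0) = -1
g′′′(0) = 0
g^(4)(0) = 1
The Taylor polynomial is Σ g^(k)(0)/k! · t^k.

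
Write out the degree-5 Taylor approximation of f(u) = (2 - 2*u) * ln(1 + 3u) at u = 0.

Shift and add copies of the series according to the polynomial's terms.
f(0) = 0
f′(0) = 6
f′′(0) = -30
f′′′(0) = 162
f^(4)(0) = -1404
f^(5)(0) = 16524

1377*u^5/10 - 117*u^4/2 + 27*u^3 - 15*u^2 + 6*u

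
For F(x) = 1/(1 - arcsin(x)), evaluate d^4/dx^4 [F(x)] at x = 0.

32

Compose series: expand the inner function first, then feed it into the outer expansion.
From the series, [x^4] F = 4/3; multiply by 4! = 24 to get 32.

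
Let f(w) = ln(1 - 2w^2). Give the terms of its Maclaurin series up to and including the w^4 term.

-2*w^4 - 2*w^2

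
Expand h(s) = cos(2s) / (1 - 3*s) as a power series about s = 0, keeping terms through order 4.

Multiply the numerator's expansion by the denominator's geometric series.
h(0) = 1
h′(0) = 3
h′′(0) = 14
h′′′(0) = 126
h^(4)(0) = 1528
The Taylor polynomial is Σ h^(k)(0)/k! · s^k.

191*s^4/3 + 21*s^3 + 7*s^2 + 3*s + 1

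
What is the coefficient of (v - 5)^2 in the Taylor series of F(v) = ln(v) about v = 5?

[(v - 5)^0] = ln(5);  [(v - 5)^1] = 1/5;  [(v - 5)^2] = -1/50.

-1/50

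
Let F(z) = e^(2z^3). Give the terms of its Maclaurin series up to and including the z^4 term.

2*z^3 + 1

[z^0] = 1;  [z^1] = 0;  [z^2] = 0;  [z^3] = 2;  [z^4] = 0.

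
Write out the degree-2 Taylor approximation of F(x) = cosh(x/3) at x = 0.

x^2/18 + 1

Use the known series and substitute for the argument.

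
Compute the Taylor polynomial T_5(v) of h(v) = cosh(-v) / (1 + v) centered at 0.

-37*v^5/24 + 37*v^4/24 - 3*v^3/2 + 3*v^2/2 - v + 1

Write out both Maclaurin series and multiply, keeping only the needed powers.
[v^0] = 1;  [v^1] = -1;  [v^2] = 3/2;  [v^3] = -3/2;  [v^4] = 37/24;  [v^5] = -37/24.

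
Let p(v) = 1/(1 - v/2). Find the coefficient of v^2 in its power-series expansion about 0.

1/4

Use the known series and substitute for the argument.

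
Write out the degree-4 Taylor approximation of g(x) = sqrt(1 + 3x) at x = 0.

g(0) = 1
g′(0) = 3/2
g′′(0) = -9/4
g′′′(0) = 81/8
g^(4)(0) = -1215/16
Then c_k = g^(k)(0)/k! gives each Taylor coefficient.

-405*x^4/128 + 27*x^3/16 - 9*x^2/8 + 3*x/2 + 1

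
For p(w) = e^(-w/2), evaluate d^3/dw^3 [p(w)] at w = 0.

-1/8

Apply the Taylor formula c_k = f^(k)(a)/k!.
From the series, [w^3] p = -1/48; multiply by 3! = 6 to get -1/8.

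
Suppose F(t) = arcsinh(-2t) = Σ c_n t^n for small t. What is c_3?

F(0) = 0
F′(0) = -2
F′′(0) = 0
F′′′(0) = 8

4/3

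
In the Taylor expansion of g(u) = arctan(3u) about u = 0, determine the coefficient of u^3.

g(0) = 0
g′(0) = 3
g′′(0) = 0
g′′′(0) = -54
The Taylor polynomial is Σ g^(k)(0)/k! · u^k.

-9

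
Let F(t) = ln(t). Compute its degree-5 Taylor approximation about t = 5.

(t - 5)^5/15625 - (t - 5)^4/2500 + (t - 5)^3/375 - (t - 5)^2/50 + (t - 5)/5 + ln(5)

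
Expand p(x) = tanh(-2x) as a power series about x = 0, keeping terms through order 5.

-64*x^5/15 + 8*x^3/3 - 2*x

p(0) = 0
p′(0) = -2
p′′(0) = 0
p′′′(0) = 16
p^(4)(0) = 0
p^(5)(0) = -512
The Taylor polynomial is Σ p^(k)(0)/k! · x^k.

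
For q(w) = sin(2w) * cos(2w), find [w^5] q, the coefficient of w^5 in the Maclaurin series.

64/15

Expand each factor separately, then convolve coefficients.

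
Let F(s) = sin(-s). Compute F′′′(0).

The coefficient of s^3 in the expansion is 1/6, so F′′′(0) = 3! * (1/6) = 1.

1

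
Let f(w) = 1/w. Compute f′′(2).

Use the known series and substitute for the argument.
The coefficient of (w - 2)^2 in the expansion is 1/8, so f′′(2) = 2! * (1/8) = 1/4.

1/4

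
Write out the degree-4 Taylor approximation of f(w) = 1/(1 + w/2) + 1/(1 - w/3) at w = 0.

Combine the two series term by term.
[w^0] = 2;  [w^1] = -1/6;  [w^2] = 13/36;  [w^3] = -19/216;  [w^4] = 97/1296.

97*w^4/1296 - 19*w^3/216 + 13*w^2/36 - w/6 + 2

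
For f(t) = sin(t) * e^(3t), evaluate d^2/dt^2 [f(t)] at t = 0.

Multiply the two series term by term and collect like powers.
From the series, [t^2] f = 3; multiply by 2! = 2 to get 6.

6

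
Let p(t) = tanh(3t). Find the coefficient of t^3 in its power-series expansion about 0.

-9

p(0) = 0
p′(0) = 3
p′′(0) = 0
p′′′(0) = -54
So c_3 = p′′′(0)/3! = -9.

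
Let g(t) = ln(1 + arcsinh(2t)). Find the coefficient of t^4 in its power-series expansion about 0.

-4/3

Plug the Maclaurin series of the inner function into that of the outer and collect terms.
g(0) = 0
g′(0) = 2
g′′(0) = -4
g′′′(0) = 8
g^(4)(0) = -32
So c_4 = g^(4)(0)/4! = -4/3.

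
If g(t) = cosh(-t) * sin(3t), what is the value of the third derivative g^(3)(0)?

Expand each factor separately, then convolve coefficients.
From the series, [t^3] g = -3; multiply by 3! = 6 to get -18.

-18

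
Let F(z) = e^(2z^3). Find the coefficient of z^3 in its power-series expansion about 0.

2

F(0) = 1
F′(0) = 0
F′′(0) = 0
F′′′(0) = 12
So c_3 = F′′′(0)/3! = 2.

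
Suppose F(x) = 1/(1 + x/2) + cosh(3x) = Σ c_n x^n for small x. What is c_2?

Expand each term separately and add.
F(0) = 2
F′(0) = -1/2
F′′(0) = 19/2

19/4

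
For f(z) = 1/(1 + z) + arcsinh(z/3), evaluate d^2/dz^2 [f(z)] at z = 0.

2

Add the two expansions coefficient-wise.
The coefficient of z^2 in the expansion is 1, so f′′(0) = 2! * (1) = 2.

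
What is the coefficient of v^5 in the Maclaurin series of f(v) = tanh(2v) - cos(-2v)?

64/15

Add the two expansions coefficient-wise.
f(0) = -1
f′(0) = 2
f′′(0) = 4
f′′′(0) = -16
f^(4)(0) = -16
f^(5)(0) = 512
So c_5 = f^(5)(0)/5! = 64/15.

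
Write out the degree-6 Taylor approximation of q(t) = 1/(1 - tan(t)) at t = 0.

Let u equal the inner series; expand the outer function in u and truncate.
q(0) = 1
q′(0) = 1
q′′(0) = 2
q′′′(0) = 8
q^(4)(0) = 40
q^(5)(0) = 256
q^(6)(0) = 1952

122*t^6/45 + 32*t^5/15 + 5*t^4/3 + 4*t^3/3 + t^2 + t + 1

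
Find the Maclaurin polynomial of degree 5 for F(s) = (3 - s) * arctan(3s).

Multiply each power in the prefactor through the base expansion.
F(0) = 0
F′(0) = 9
F′′(0) = -6
F′′′(0) = -162
F^(4)(0) = 216
F^(5)(0) = 17496

729*s^5/5 + 9*s^4 - 27*s^3 - 3*s^2 + 9*s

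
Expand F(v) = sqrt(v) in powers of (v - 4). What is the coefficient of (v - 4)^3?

Compute the successive derivatives at the expansion point and divide by k!.

1/512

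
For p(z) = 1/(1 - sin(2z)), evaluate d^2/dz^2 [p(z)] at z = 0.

8

Plug the Maclaurin series of the inner function into that of the outer and collect terms.
The coefficient of z^2 in the expansion is 4, so p′′(0) = 2! * (4) = 8.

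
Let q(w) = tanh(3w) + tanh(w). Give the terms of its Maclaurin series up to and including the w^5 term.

488*w^5/15 - 28*w^3/3 + 4*w

Combine the two series term by term.
[w^0] = 0;  [w^1] = 4;  [w^2] = 0;  [w^3] = -28/3;  [w^4] = 0;  [w^5] = 488/15.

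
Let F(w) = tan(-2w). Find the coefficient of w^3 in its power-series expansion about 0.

Apply the Taylor formula c_k = f^(k)(a)/k!.
F(0) = 0
F′(0) = -2
F′′(0) = 0
F′′′(0) = -16
Then c_k = F^(k)(0)/k! gives each Taylor coefficient.

-8/3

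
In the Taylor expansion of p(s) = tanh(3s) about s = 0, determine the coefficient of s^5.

162/5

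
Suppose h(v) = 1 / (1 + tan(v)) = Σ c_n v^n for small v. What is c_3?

-4/3

Use the geometric series for the reciprocal, then substitute.
h(0) = 1
h′(0) = -1
h′′(0) = 2
h′′′(0) = -8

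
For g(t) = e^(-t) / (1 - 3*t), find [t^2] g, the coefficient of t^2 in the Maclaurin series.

13/2

Multiply the numerator's expansion by the denominator's geometric series.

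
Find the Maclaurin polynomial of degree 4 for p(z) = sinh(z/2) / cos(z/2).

z^3/12 + z/2

Write the quotient as an unknown series and match coefficients against numerator = denominator · series.
[z^0] = 0;  [z^1] = 1/2;  [z^2] = 0;  [z^3] = 1/12;  [z^4] = 0.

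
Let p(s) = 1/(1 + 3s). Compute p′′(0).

18

The coefficient of s^2 in the expansion is 9, so p′′(0) = 2! * (9) = 18.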